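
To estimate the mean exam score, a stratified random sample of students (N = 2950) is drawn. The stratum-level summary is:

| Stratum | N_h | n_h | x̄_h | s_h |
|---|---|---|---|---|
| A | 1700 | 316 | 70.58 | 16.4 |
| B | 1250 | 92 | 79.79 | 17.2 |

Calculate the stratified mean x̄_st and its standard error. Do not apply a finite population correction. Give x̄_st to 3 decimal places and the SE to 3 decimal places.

x̄_st = Σ W_h x̄_h = (1700·70.58 + 1250·79.79)/2950 = 74.48254
V̂(x̄_st) = Σ W_h² s_h²/n_h, with W_h = N_h/N and N = 2950:
  stratum A: (1700/2950)²·16.4²/316 = 0.282654
  stratum B: (1250/2950)²·17.2²/92 = 0.577358
V̂(x̄_st) = 0.860011
SE(x̄_st) = √0.860011 = 0.927368

x̄_st ≈ 74.483, SE ≈ 0.927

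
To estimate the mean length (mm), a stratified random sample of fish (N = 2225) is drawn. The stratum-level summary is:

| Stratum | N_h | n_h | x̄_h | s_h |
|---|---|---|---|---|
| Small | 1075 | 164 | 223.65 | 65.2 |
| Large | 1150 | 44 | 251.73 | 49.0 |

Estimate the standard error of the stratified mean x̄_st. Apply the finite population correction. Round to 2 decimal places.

SE(x̄_st) ≈ 4.38

V̂(x̄_st) = Σ W_h² (1 − n_h/N_h) s_h²/n_h, with W_h = N_h/N and N = 2225:
  stratum Small: (1075/2225)²·(1 − 164/1075)·65.2²/164 = 5.12765
  stratum Large: (1150/2225)²·(1 − 44/1150)·49.0²/44 = 14.0195
V̂(x̄_st) = 19.1471
SE(x̄_st) = √19.1471 = 4.37574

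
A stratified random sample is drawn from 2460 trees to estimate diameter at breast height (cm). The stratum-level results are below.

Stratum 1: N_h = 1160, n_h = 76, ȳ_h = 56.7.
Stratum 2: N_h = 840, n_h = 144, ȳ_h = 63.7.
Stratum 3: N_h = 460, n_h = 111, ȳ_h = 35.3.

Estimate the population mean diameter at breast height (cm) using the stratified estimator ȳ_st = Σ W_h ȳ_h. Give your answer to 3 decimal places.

N = Σ N_h = 2460. Stratum weights W_h = N_h/N.
ȳ_st = (1160·56.7 + 840·63.7 + 460·35.3) / 2460 = 55.08862

ȳ_st ≈ 55.089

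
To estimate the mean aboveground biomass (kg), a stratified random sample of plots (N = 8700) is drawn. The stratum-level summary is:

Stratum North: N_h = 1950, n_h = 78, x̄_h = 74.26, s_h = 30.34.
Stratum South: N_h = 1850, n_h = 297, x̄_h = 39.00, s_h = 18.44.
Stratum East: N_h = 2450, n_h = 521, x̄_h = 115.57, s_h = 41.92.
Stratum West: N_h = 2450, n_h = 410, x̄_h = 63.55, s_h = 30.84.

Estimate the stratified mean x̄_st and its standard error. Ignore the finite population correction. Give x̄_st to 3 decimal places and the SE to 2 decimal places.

x̄_st ≈ 75.379, SE ≈ 1.05

x̄_st = Σ W_h x̄_h = (1950·74.26 + 1850·39.00 + 2450·115.57 + 2450·63.55)/8700 = 75.37943
V̂(x̄_st) = Σ W_h² s_h²/n_h, with W_h = N_h/N and N = 8700:
  stratum North: (1950/8700)²·30.34²/78 = 0.592881
  stratum South: (1850/8700)²·18.44²/297 = 0.0517691
  stratum East: (2450/8700)²·41.92²/521 = 0.267484
  stratum West: (2450/8700)²·30.84²/410 = 0.183966
V̂(x̄_st) = 1.0961
SE(x̄_st) = √1.0961 = 1.04695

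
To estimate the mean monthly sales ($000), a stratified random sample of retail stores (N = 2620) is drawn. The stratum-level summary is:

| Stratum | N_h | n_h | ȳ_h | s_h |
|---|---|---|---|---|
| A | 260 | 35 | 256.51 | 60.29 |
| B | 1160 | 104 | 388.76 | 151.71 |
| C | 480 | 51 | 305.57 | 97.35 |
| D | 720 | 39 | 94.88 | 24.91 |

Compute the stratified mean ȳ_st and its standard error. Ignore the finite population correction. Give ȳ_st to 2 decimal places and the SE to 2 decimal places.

ȳ_st ≈ 279.63, SE ≈ 7.20

ȳ_st = Σ W_h ȳ_h = (260·256.51 + 1160·388.76 + 480·305.57 + 720·94.88)/2620 = 279.63412
V̂(ȳ_st) = Σ W_h² s_h²/n_h, with W_h = N_h/N and N = 2620:
  stratum A: (260/2620)²·60.29²/35 = 1.02274
  stratum B: (1160/2620)²·151.71²/104 = 43.3819
  stratum C: (480/2620)²·97.35²/51 = 6.23708
  stratum D: (720/2620)²·24.91²/39 = 1.20156
V̂(ȳ_st) = 51.8433
SE(ȳ_st) = √51.8433 = 7.20023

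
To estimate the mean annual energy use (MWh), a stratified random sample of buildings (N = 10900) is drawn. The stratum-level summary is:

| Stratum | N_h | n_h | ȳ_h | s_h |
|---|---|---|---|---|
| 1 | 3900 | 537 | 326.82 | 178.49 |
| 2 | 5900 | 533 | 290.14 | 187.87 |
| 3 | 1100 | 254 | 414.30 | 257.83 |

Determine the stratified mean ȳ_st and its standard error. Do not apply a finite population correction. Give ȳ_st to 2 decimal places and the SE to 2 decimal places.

ȳ_st ≈ 315.79, SE ≈ 5.45

ȳ_st = Σ W_h ȳ_h = (3900·326.82 + 5900·290.14 + 1100·414.30)/10900 = 315.79394
V̂(ȳ_st) = Σ W_h² s_h²/n_h, with W_h = N_h/N and N = 10900:
  stratum 1: (3900/10900)²·178.49²/537 = 7.59503
  stratum 2: (5900/10900)²·187.87²/533 = 19.4017
  stratum 3: (1100/10900)²·257.83²/254 = 2.66542
V̂(ȳ_st) = 29.6621
SE(ȳ_st) = √29.6621 = 5.44629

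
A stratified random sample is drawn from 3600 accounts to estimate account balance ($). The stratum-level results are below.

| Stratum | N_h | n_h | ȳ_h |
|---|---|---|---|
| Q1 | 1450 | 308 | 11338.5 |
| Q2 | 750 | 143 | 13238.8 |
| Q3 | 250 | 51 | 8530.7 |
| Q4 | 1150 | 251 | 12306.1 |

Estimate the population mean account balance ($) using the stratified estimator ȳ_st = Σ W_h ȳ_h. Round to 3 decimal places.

ȳ_st ≈ 11848.504

N = Σ N_h = 3600. Stratum weights W_h = N_h/N.
ȳ_st = (1450·11338.5 + 750·13238.8 + 250·8530.7 + 1150·12306.1) / 3600 = 11848.50417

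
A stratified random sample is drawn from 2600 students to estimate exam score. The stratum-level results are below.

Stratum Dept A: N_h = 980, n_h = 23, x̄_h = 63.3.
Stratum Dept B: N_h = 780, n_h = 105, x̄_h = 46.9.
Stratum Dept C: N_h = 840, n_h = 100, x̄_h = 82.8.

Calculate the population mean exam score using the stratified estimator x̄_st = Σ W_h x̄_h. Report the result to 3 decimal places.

x̄_st ≈ 64.680

N = Σ N_h = 2600. Stratum weights W_h = N_h/N.
x̄_st = (980·63.3 + 780·46.9 + 840·82.8) / 2600 = 64.68000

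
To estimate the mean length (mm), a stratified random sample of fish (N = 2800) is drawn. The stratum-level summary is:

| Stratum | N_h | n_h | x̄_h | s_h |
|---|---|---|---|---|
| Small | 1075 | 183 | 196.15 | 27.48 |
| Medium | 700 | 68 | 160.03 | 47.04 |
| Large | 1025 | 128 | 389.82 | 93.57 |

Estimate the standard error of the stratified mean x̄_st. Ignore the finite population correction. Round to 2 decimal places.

SE(x̄_st) ≈ 3.44

V̂(x̄_st) = Σ W_h² s_h²/n_h, with W_h = N_h/N and N = 2800:
  stratum Small: (1075/2800)²·27.48²/183 = 0.608252
  stratum Medium: (700/2800)²·47.04²/68 = 2.03379
  stratum Large: (1025/2800)²·93.57²/128 = 9.16632
V̂(x̄_st) = 11.8084
SE(x̄_st) = √11.8084 = 3.43633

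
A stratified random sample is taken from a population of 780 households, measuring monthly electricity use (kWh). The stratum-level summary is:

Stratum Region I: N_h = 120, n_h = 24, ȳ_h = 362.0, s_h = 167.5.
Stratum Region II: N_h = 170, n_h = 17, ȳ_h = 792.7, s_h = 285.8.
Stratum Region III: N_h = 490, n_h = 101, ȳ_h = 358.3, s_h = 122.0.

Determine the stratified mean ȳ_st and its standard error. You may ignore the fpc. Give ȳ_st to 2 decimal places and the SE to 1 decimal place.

ȳ_st ≈ 453.55, SE ≈ 17.7

ȳ_st = Σ W_h ȳ_h = (120·362.0 + 170·792.7 + 490·358.3)/780 = 453.54615
V̂(ȳ_st) = Σ W_h² s_h²/n_h, with W_h = N_h/N and N = 780:
  stratum Region I: (120/780)²·167.5²/24 = 27.6689
  stratum Region II: (170/780)²·285.8²/17 = 228.236
  stratum Region III: (490/780)²·122.0²/101 = 58.1569
V̂(ȳ_st) = 314.062
SE(ȳ_st) = √314.062 = 17.7218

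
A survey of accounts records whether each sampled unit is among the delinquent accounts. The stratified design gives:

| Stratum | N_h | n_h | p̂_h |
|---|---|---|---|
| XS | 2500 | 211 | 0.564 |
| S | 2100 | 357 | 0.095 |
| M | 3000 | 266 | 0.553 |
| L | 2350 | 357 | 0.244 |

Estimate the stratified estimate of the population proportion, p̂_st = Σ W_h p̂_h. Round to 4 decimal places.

p̂_st ≈ 0.3861

N = 9950; stratum weights W_h = N_h/N.
p̂_st = Σ W_h p̂_h = (2500·0.564 + 2100·0.095 + 3000·0.553 + 2350·0.244)/9950 = 0.38612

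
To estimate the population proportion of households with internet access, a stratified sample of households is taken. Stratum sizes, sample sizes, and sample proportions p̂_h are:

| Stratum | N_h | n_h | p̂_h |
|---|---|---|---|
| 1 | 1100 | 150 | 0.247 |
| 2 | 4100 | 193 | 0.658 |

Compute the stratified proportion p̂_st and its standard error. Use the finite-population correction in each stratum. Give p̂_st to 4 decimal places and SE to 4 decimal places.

N = 5200; stratum weights W_h = N_h/N.
p̂_st = Σ W_h p̂_h = (1100·0.247 + 4100·0.658)/5200 = 0.57106
V̂(p̂_st) = Σ W_h² (1 − n_h/N_h) p̂_h(1−p̂_h)/(n_h−1):
  stratum 1: (1100/5200)²·(1 − 150/1100)·0.247·0.753/149 = 4.82409e-05
  stratum 2: (4100/5200)²·(1 − 193/4100)·0.658·0.342/192 = 0.000694339
V̂(p̂_st) = 0.00074258; SE = √V̂ = 0.0272503

p̂_st ≈ 0.5711, SE ≈ 0.0273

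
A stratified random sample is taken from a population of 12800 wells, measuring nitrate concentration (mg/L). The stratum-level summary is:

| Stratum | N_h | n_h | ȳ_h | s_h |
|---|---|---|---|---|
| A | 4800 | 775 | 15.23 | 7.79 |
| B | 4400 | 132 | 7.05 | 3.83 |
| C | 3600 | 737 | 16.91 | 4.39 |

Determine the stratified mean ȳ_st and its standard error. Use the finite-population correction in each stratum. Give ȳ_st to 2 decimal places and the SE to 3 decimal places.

ȳ_st ≈ 12.89, SE ≈ 0.154

ȳ_st = Σ W_h ȳ_h = (4800·15.23 + 4400·7.05 + 3600·16.91)/12800 = 12.89062
V̂(ȳ_st) = Σ W_h² (1 − n_h/N_h) s_h²/n_h, with W_h = N_h/N and N = 12800:
  stratum A: (4800/12800)²·(1 − 775/4800)·7.79²/775 = 0.00923337
  stratum B: (4400/12800)²·(1 − 132/4400)·3.83²/132 = 0.0127374
  stratum C: (3600/12800)²·(1 − 737/3600)·4.39²/737 = 0.001645
V̂(ȳ_st) = 0.0236158
SE(ȳ_st) = √0.0236158 = 0.153674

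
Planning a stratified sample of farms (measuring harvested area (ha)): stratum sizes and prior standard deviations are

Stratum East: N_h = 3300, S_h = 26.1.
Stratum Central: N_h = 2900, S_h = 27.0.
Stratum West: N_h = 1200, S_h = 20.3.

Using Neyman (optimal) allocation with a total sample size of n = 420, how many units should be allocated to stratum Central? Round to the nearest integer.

174

Neyman allocation: n_h = n · N_h S_h / Σ N_i S_i, with n = 420.
  stratum East: N_h·S_h = 3300·26.1 = 86130.00
  stratum Central: N_h·S_h = 2900·27.0 = 78300.00
  stratum West: N_h·S_h = 1200·20.3 = 24360.00
Σ N_h S_h = 188790.00
n for stratum Central = 420·78300.00/188790.00 = 174.194 → 174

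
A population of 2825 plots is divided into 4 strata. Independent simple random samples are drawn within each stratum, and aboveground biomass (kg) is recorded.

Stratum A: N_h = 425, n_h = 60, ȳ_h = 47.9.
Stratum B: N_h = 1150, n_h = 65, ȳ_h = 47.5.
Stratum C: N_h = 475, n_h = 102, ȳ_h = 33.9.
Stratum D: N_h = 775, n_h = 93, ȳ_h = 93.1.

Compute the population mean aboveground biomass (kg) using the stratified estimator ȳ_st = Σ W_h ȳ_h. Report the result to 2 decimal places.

N = Σ N_h = 2825. Stratum weights W_h = N_h/N.
ȳ_st = (425·47.9 + 1150·47.5 + 475·33.9 + 775·93.1) / 2825 = 57.7832

ȳ_st ≈ 57.78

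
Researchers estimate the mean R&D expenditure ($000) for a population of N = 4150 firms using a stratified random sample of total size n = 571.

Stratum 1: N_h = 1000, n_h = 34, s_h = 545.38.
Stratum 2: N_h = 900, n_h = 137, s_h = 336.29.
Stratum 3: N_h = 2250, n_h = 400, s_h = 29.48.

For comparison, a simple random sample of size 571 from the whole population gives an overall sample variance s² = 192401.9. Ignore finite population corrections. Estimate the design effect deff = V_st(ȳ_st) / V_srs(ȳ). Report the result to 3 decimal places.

V̂(ȳ_st) = Σ W_h² s_h²/n_h, with W_h = N_h/N and N = 4150:
  stratum 1: (1000/4150)²·545.38²/34 = 507.953
  stratum 2: (900/4150)²·336.29²/137 = 38.8236
  stratum 3: (2250/4150)²·29.48²/400 = 0.638651
V_st = 547.415
V_srs = s²/n = 192401.9/571 = 336.956
deff = V_st / V_srs = 547.415/336.956 = 1.6246

deff ≈ 1.625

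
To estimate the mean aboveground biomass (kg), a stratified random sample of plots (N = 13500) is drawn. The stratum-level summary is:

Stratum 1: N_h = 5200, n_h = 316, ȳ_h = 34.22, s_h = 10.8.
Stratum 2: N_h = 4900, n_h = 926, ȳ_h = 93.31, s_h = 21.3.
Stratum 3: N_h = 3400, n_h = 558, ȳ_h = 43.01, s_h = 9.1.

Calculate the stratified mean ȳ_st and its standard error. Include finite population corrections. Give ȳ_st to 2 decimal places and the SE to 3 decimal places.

ȳ_st ≈ 57.88, SE ≈ 0.334

ȳ_st = Σ W_h ȳ_h = (5200·34.22 + 4900·93.31 + 3400·43.01)/13500 = 57.88126
V̂(ȳ_st) = Σ W_h² (1 − n_h/N_h) s_h²/n_h, with W_h = N_h/N and N = 13500:
  stratum 1: (5200/13500)²·(1 − 316/5200)·10.8²/316 = 0.0514366
  stratum 2: (4900/13500)²·(1 − 926/4900)·21.3²/926 = 0.0523485
  stratum 3: (3400/13500)²·(1 − 558/3400)·9.1²/558 = 0.00786836
V̂(ȳ_st) = 0.111653
SE(ȳ_st) = √0.111653 = 0.334146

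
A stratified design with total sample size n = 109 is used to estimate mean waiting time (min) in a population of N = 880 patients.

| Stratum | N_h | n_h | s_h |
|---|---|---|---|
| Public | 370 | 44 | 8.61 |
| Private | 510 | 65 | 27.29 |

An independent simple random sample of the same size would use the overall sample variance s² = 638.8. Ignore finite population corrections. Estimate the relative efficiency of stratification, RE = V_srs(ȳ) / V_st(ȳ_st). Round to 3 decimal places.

RE ≈ 1.413

V̂(ȳ_st) = Σ W_h² s_h²/n_h, with W_h = N_h/N and N = 880:
  stratum Public: (370/880)²·8.61²/44 = 0.297846
  stratum Private: (510/880)²·27.29²/65 = 3.8483
V_st = 4.14614
V_srs = s²/n = 638.8/109 = 5.86055
Relative efficiency = V_srs / V_st = 5.86055/4.14614 = 1.4135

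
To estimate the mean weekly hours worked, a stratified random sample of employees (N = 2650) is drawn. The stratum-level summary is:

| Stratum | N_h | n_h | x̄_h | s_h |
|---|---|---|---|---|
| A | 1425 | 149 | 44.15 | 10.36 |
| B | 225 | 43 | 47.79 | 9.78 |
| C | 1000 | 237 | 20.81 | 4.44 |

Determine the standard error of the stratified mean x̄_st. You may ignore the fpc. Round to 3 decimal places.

V̂(x̄_st) = Σ W_h² s_h²/n_h, with W_h = N_h/N and N = 2650:
  stratum A: (1425/2650)²·10.36²/149 = 0.208291
  stratum B: (225/2650)²·9.78²/43 = 0.0160355
  stratum C: (1000/2650)²·4.44²/237 = 0.0118447
V̂(x̄_st) = 0.236172
SE(x̄_st) = √0.236172 = 0.485975

SE(x̄_st) ≈ 0.486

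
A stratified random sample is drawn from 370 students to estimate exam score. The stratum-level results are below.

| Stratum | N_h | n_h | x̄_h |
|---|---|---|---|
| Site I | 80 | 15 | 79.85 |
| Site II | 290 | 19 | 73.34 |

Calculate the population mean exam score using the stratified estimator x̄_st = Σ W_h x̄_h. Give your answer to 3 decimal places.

N = Σ N_h = 370. Stratum weights W_h = N_h/N.
x̄_st = (80·79.85 + 290·73.34) / 370 = 74.74757

x̄_st ≈ 74.748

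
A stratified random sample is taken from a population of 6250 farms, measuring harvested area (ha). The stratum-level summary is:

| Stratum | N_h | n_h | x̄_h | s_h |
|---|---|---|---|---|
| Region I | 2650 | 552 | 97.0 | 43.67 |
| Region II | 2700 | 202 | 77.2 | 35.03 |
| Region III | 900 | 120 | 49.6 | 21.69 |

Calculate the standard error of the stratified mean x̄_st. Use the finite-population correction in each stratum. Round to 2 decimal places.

V̂(x̄_st) = Σ W_h² (1 − n_h/N_h) s_h²/n_h, with W_h = N_h/N and N = 6250:
  stratum Region I: (2650/6250)²·(1 − 552/2650)·43.67²/552 = 0.491721
  stratum Region II: (2700/6250)²·(1 − 202/2700)·35.03²/202 = 1.04888
  stratum Region III: (900/6250)²·(1 − 120/900)·21.69²/120 = 0.0704555
V̂(x̄_st) = 1.61105
SE(x̄_st) = √1.61105 = 1.26927

SE(x̄_st) ≈ 1.27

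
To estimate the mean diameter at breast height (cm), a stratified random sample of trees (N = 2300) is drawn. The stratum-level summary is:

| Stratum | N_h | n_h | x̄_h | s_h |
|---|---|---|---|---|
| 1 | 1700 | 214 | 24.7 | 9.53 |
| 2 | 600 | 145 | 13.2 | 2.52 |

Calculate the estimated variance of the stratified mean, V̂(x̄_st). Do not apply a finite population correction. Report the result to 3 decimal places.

V̂(x̄_st) ≈ 0.235

V̂(x̄_st) = Σ W_h² s_h²/n_h, with W_h = N_h/N and N = 2300:
  stratum 1: (1700/2300)²·9.53²/214 = 0.231854
  stratum 2: (600/2300)²·2.52²/145 = 0.00298044
V̂(x̄_st) = 0.234834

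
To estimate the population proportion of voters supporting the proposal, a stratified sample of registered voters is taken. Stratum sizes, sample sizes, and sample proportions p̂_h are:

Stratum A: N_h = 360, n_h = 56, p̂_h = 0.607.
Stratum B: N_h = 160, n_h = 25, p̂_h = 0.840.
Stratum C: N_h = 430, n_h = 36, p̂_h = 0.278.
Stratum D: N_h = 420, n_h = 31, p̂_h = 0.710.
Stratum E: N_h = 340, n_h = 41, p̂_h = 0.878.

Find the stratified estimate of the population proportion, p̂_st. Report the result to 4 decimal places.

p̂_st ≈ 0.6253

N = 1710; stratum weights W_h = N_h/N.
p̂_st = Σ W_h p̂_h = (360·0.607 + 160·0.840 + 430·0.278 + 420·0.710 + 340·0.878)/1710 = 0.62525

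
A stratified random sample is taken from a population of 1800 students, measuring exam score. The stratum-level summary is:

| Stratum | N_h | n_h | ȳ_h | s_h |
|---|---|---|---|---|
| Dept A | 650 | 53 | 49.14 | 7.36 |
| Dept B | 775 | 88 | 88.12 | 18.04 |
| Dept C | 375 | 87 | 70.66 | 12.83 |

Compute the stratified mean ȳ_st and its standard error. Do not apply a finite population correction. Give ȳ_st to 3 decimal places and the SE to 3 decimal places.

ȳ_st ≈ 70.406, SE ≈ 0.949

ȳ_st = Σ W_h ȳ_h = (650·49.14 + 775·88.12 + 375·70.66)/1800 = 70.40639
V̂(ȳ_st) = Σ W_h² s_h²/n_h, with W_h = N_h/N and N = 1800:
  stratum Dept A: (650/1800)²·7.36²/53 = 0.133279
  stratum Dept B: (775/1800)²·18.04²/88 = 0.685565
  stratum Dept C: (375/1800)²·12.83²/87 = 0.0821205
V̂(ȳ_st) = 0.900965
SE(ȳ_st) = √0.900965 = 0.949192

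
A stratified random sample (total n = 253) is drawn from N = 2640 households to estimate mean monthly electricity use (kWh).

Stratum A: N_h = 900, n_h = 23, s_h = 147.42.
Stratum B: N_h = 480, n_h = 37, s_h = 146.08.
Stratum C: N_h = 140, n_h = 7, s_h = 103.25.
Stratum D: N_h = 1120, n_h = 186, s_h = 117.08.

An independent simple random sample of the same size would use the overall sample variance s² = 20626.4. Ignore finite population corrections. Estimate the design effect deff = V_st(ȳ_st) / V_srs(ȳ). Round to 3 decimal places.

deff ≈ 1.796

V̂(ȳ_st) = Σ W_h² s_h²/n_h, with W_h = N_h/N and N = 2640:
  stratum A: (900/2640)²·147.42²/23 = 109.815
  stratum B: (480/2640)²·146.08²/37 = 19.0658
  stratum C: (140/2640)²·103.25²/7 = 4.28282
  stratum D: (1120/2640)²·117.08²/186 = 13.2642
V_st = 146.428
V_srs = s²/n = 20626.4/253 = 81.5273
deff = V_st / V_srs = 146.428/81.5273 = 1.7961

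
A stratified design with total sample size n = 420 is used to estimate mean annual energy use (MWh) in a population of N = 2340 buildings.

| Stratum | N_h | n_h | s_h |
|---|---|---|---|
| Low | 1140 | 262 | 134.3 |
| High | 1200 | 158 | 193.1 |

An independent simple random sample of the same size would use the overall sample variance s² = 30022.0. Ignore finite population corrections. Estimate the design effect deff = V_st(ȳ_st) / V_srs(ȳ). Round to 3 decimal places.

V̂(ȳ_st) = Σ W_h² s_h²/n_h, with W_h = N_h/N and N = 2340:
  stratum Low: (1140/2340)²·134.3²/262 = 16.3391
  stratum High: (1200/2340)²·193.1²/158 = 62.0638
V_st = 78.4029
V_srs = s²/n = 30022.0/420 = 71.481
deff = V_st / V_srs = 78.4029/71.481 = 1.0968

deff ≈ 1.097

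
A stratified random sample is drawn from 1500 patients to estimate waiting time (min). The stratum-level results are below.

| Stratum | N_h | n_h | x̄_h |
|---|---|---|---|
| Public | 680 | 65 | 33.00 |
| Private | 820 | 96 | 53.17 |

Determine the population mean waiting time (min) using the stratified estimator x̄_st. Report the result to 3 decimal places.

x̄_st ≈ 44.026

N = Σ N_h = 1500. Stratum weights W_h = N_h/N.
x̄_st = (680·33.00 + 820·53.17) / 1500 = 44.02627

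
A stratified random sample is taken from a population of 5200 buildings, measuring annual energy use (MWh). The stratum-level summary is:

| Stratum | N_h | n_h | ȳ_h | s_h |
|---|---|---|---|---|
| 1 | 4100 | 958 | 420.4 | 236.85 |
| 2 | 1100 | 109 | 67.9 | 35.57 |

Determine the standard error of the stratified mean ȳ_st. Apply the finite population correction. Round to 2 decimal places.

SE(ȳ_st) ≈ 5.33

V̂(ȳ_st) = Σ W_h² (1 − n_h/N_h) s_h²/n_h, with W_h = N_h/N and N = 5200:
  stratum 1: (4100/5200)²·(1 − 958/4100)·236.85²/958 = 27.8975
  stratum 2: (1100/5200)²·(1 − 109/1100)·35.57²/109 = 0.467952
V̂(ȳ_st) = 28.3654
SE(ȳ_st) = √28.3654 = 5.32592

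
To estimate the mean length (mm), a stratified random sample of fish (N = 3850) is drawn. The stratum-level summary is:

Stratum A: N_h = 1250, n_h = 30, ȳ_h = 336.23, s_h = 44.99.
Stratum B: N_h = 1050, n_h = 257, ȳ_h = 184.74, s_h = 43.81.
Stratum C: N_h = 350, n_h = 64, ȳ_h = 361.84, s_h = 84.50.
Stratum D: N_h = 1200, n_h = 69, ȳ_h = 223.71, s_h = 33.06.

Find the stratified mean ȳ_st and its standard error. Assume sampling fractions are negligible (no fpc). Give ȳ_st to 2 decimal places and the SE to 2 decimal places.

ȳ_st = Σ W_h ȳ_h = (1250·336.23 + 1050·184.74 + 350·361.84 + 1200·223.71)/3850 = 262.17156
V̂(ȳ_st) = Σ W_h² s_h²/n_h, with W_h = N_h/N and N = 3850:
  stratum A: (1250/3850)²·44.99²/30 = 7.11229
  stratum B: (1050/3850)²·43.81²/257 = 0.555483
  stratum C: (350/3850)²·84.50²/64 = 0.922036
  stratum D: (1200/3850)²·33.06²/69 = 1.53885
V̂(ȳ_st) = 10.1287
SE(ȳ_st) = √10.1287 = 3.18256

ȳ_st ≈ 262.17, SE ≈ 3.18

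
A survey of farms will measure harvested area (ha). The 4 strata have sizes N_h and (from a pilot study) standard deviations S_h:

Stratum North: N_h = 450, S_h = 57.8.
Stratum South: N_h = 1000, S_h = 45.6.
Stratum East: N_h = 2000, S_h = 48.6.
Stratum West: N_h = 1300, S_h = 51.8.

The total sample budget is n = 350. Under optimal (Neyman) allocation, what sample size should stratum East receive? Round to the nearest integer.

Neyman allocation: n_h = n · N_h S_h / Σ N_i S_i, with n = 350.
  stratum North: N_h·S_h = 450·57.8 = 26010.00
  stratum South: N_h·S_h = 1000·45.6 = 45600.00
  stratum East: N_h·S_h = 2000·48.6 = 97200.00
  stratum West: N_h·S_h = 1300·51.8 = 67340.00
Σ N_h S_h = 236150.00
n for stratum East = 350·97200.00/236150.00 = 144.061 → 144

144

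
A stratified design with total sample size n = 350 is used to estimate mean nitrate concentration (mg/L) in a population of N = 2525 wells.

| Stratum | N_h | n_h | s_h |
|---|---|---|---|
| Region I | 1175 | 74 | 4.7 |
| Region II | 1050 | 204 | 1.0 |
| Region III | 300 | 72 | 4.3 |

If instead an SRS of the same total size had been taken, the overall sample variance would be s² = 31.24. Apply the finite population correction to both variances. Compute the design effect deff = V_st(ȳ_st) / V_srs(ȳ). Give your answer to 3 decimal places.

deff ≈ 0.833

V̂(ȳ_st) = Σ W_h² (1 − n_h/N_h) s_h²/n_h, with W_h = N_h/N and N = 2525:
  stratum Region I: (1175/2525)²·(1 − 74/1175)·4.7²/74 = 0.0605712
  stratum Region II: (1050/2525)²·(1 − 204/1050)·1.0²/204 = 0.000682978
  stratum Region III: (300/2525)²·(1 − 72/300)·4.3²/72 = 0.0027551
V_st = 0.0640093
V_srs = (1 − 350/2525)·31.24/350 = 0.0768849
deff = V_st / V_srs = 0.0640093/0.0768849 = 0.8325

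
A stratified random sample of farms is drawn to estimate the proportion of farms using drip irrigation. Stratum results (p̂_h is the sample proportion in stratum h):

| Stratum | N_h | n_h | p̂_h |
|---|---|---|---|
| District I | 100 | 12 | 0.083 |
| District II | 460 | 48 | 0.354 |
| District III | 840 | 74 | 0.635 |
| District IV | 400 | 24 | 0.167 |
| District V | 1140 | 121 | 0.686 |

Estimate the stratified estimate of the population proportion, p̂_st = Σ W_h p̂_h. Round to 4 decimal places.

p̂_st ≈ 0.5284

N = 2940; stratum weights W_h = N_h/N.
p̂_st = Σ W_h p̂_h = (100·0.083 + 460·0.354 + 840·0.635 + 400·0.167 + 1140·0.686)/2940 = 0.52836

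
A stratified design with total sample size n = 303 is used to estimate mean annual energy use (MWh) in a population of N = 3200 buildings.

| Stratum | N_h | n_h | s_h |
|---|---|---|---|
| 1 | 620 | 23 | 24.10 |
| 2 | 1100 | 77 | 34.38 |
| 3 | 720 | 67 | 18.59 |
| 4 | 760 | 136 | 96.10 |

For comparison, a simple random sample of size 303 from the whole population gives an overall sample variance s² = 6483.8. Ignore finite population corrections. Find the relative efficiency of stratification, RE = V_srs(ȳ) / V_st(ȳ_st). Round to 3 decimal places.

V̂(ȳ_st) = Σ W_h² s_h²/n_h, with W_h = N_h/N and N = 3200:
  stratum 1: (620/3200)²·24.10²/23 = 0.947959
  stratum 2: (1100/3200)²·34.38²/77 = 1.81387
  stratum 3: (720/3200)²·18.59²/67 = 0.261125
  stratum 4: (760/3200)²·96.10²/136 = 3.83032
V_st = 6.85328
V_srs = s²/n = 6483.8/303 = 21.3987
Relative efficiency = V_srs / V_st = 21.3987/6.85328 = 3.1224

RE ≈ 3.122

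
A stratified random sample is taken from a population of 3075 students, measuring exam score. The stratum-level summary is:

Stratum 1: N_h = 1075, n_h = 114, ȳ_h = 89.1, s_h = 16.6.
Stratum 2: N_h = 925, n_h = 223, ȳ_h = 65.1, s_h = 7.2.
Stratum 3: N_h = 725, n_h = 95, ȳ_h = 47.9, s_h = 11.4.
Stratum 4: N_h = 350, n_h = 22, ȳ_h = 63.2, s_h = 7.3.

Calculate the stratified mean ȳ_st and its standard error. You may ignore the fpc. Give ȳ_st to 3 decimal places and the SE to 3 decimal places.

ȳ_st = Σ W_h ȳ_h = (1075·89.1 + 925·65.1 + 725·47.9 + 350·63.2)/3075 = 69.21870
V̂(ȳ_st) = Σ W_h² s_h²/n_h, with W_h = N_h/N and N = 3075:
  stratum 1: (1075/3075)²·16.6²/114 = 0.295419
  stratum 2: (925/3075)²·7.2²/223 = 0.0210355
  stratum 3: (725/3075)²·11.4²/95 = 0.0760452
  stratum 4: (350/3075)²·7.3²/22 = 0.0313812
V̂(ȳ_st) = 0.423881
SE(ȳ_st) = √0.423881 = 0.651061

ȳ_st ≈ 69.219, SE ≈ 0.651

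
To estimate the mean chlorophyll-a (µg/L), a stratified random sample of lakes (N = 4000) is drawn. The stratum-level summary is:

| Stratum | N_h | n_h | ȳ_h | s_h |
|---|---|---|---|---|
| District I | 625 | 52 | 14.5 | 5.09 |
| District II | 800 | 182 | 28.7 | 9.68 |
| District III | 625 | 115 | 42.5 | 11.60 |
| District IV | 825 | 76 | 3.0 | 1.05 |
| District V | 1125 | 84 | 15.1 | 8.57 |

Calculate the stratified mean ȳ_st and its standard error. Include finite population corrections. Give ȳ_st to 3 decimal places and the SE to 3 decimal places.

ȳ_st = Σ W_h ȳ_h = (625·14.5 + 800·28.7 + 625·42.5 + 825·3.0 + 1125·15.1)/4000 = 19.51187
V̂(ȳ_st) = Σ W_h² (1 − n_h/N_h) s_h²/n_h, with W_h = N_h/N and N = 4000:
  stratum District I: (625/4000)²·(1 − 52/625)·5.09²/52 = 0.0111518
  stratum District II: (800/4000)²·(1 − 182/800)·9.68²/182 = 0.0159088
  stratum District III: (625/4000)²·(1 − 115/625)·11.60²/115 = 0.0233103
  stratum District IV: (825/4000)²·(1 − 76/825)·1.05²/76 = 0.000560249
  stratum District V: (1125/4000)²·(1 − 84/1125)·8.57²/84 = 0.0639979
V̂(ȳ_st) = 0.114929
SE(ȳ_st) = √0.114929 = 0.339012

ȳ_st ≈ 19.512, SE ≈ 0.339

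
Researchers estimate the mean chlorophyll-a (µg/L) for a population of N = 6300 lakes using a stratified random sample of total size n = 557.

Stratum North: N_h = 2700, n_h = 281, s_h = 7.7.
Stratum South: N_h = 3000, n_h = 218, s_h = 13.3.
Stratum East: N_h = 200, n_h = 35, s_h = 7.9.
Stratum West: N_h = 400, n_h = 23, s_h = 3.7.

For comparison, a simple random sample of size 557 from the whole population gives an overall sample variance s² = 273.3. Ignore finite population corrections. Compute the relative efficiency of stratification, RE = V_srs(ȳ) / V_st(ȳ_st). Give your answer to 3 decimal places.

V̂(ȳ_st) = Σ W_h² s_h²/n_h, with W_h = N_h/N and N = 6300:
  stratum North: (2700/6300)²·7.7²/281 = 0.0387544
  stratum South: (3000/6300)²·13.3²/218 = 0.183996
  stratum East: (200/6300)²·7.9²/35 = 0.00179707
  stratum West: (400/6300)²·3.7²/23 = 0.00239947
V_st = 0.226947
V_srs = s²/n = 273.3/557 = 0.490664
Relative efficiency = V_srs / V_st = 0.490664/0.226947 = 2.1620

RE ≈ 2.162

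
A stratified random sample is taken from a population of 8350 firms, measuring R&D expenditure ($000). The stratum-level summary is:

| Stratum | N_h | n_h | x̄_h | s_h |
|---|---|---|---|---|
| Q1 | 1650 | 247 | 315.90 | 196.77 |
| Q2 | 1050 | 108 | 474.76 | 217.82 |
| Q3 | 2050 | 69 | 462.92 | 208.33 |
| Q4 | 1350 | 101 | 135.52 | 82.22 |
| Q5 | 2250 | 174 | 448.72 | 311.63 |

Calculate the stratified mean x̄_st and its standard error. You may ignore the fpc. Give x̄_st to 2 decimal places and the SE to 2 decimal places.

x̄_st ≈ 378.60, SE ≈ 9.66

x̄_st = Σ W_h x̄_h = (1650·315.90 + 1050·474.76 + 2050·462.92 + 1350·135.52 + 2250·448.72)/8350 = 378.59772
V̂(x̄_st) = Σ W_h² s_h²/n_h, with W_h = N_h/N and N = 8350:
  stratum Q1: (1650/8350)²·196.77²/247 = 6.12091
  stratum Q2: (1050/8350)²·217.82²/108 = 6.94668
  stratum Q3: (2050/8350)²·208.33²/69 = 37.9131
  stratum Q4: (1350/8350)²·82.22²/101 = 1.74956
  stratum Q5: (2250/8350)²·311.63²/174 = 40.5248
V̂(x̄_st) = 93.2551
SE(x̄_st) = √93.2551 = 9.65687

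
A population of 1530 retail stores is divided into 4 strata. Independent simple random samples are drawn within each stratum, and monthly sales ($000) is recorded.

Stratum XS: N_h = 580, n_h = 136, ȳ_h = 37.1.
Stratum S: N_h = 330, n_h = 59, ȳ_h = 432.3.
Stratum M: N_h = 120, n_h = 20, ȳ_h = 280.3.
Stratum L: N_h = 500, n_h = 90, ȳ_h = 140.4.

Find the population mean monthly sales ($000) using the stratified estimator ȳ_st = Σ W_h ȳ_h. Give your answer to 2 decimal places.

N = Σ N_h = 1530. Stratum weights W_h = N_h/N.
ȳ_st = (580·37.1 + 330·432.3 + 120·280.3 + 500·140.4) / 1530 = 175.1719

ȳ_st ≈ 175.17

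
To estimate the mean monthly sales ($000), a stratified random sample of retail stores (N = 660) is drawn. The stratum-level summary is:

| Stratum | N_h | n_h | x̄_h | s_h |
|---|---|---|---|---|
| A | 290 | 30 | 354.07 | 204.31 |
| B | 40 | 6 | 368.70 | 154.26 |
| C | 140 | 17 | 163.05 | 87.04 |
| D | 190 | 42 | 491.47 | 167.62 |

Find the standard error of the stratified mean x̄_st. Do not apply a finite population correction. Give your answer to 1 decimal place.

V̂(x̄_st) = Σ W_h² s_h²/n_h, with W_h = N_h/N and N = 660:
  stratum A: (290/660)²·204.31²/30 = 268.637
  stratum B: (40/660)²·154.26²/6 = 14.5676
  stratum C: (140/660)²·87.04²/17 = 20.052
  stratum D: (190/660)²·167.62²/42 = 55.4398
V̂(x̄_st) = 358.697
SE(x̄_st) = √358.697 = 18.9393

SE(x̄_st) ≈ 18.9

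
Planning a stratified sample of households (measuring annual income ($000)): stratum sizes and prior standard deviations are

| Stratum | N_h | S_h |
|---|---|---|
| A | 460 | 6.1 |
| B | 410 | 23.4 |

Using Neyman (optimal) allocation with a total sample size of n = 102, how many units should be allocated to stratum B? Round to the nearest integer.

Neyman allocation: n_h = n · N_h S_h / Σ N_i S_i, with n = 102.
  stratum A: N_h·S_h = 460·6.1 = 2806.00
  stratum B: N_h·S_h = 410·23.4 = 9594.00
Σ N_h S_h = 12400.00
n for stratum B = 102·9594.00/12400.00 = 78.918 → 79

79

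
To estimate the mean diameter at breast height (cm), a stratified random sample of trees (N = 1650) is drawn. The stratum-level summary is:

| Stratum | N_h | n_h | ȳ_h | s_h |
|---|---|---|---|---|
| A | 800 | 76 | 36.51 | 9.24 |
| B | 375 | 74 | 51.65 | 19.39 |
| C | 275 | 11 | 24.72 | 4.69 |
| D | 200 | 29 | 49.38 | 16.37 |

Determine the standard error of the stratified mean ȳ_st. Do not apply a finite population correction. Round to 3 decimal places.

V̂(ȳ_st) = Σ W_h² s_h²/n_h, with W_h = N_h/N and N = 1650:
  stratum A: (800/1650)²·9.24²/76 = 0.264084
  stratum B: (375/1650)²·19.39²/74 = 0.262433
  stratum C: (275/1650)²·4.69²/11 = 0.0555457
  stratum D: (200/1650)²·16.37²/29 = 0.135766
V̂(ȳ_st) = 0.717829
SE(ȳ_st) = √0.717829 = 0.847248

SE(ȳ_st) ≈ 0.847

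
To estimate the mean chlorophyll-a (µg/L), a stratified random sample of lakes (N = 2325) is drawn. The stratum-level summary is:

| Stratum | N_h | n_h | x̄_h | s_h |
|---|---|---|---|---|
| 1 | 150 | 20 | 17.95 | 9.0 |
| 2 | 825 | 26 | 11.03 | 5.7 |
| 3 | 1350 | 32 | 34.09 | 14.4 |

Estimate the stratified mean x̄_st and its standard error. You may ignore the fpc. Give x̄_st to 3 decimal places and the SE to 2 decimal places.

x̄_st ≈ 24.866, SE ≈ 1.54

x̄_st = Σ W_h x̄_h = (150·17.95 + 825·11.03 + 1350·34.09)/2325 = 24.86613
V̂(x̄_st) = Σ W_h² s_h²/n_h, with W_h = N_h/N and N = 2325:
  stratum 1: (150/2325)²·9.0²/20 = 0.0168574
  stratum 2: (825/2325)²·5.7²/26 = 0.15734
  stratum 3: (1350/2325)²·14.4²/32 = 2.18472
V̂(x̄_st) = 2.35892
SE(x̄_st) = √2.35892 = 1.53588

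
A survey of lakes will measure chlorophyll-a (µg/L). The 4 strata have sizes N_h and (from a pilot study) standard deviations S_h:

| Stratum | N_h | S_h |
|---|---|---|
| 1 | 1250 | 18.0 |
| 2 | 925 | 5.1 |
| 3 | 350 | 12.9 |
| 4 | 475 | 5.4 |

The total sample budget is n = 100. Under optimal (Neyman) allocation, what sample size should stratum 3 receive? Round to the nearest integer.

13

Neyman allocation: n_h = n · N_h S_h / Σ N_i S_i, with n = 100.
  stratum 1: N_h·S_h = 1250·18.0 = 22500.00
  stratum 2: N_h·S_h = 925·5.1 = 4717.50
  stratum 3: N_h·S_h = 350·12.9 = 4515.00
  stratum 4: N_h·S_h = 475·5.4 = 2565.00
Σ N_h S_h = 34297.50
n for stratum 3 = 100·4515.00/34297.50 = 13.164 → 13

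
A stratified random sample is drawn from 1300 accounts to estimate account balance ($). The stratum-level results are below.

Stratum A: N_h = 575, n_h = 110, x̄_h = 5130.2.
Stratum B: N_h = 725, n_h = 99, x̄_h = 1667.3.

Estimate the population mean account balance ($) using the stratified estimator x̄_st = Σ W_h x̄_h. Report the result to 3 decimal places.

x̄_st ≈ 3198.967

N = Σ N_h = 1300. Stratum weights W_h = N_h/N.
x̄_st = (575·5130.2 + 725·1667.3) / 1300 = 3198.96731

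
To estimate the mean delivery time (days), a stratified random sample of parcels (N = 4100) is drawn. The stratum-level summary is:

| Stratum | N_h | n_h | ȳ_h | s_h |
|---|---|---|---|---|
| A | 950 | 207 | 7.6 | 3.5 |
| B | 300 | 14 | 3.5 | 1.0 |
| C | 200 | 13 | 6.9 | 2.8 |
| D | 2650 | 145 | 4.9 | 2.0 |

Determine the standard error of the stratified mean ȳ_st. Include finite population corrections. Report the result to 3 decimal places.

SE(ȳ_st) ≈ 0.123

V̂(ȳ_st) = Σ W_h² (1 − n_h/N_h) s_h²/n_h, with W_h = N_h/N and N = 4100:
  stratum A: (950/4100)²·(1 − 207/950)·3.5²/207 = 0.00248491
  stratum B: (300/4100)²·(1 − 14/300)·1.0²/14 = 0.000364579
  stratum C: (200/4100)²·(1 − 13/200)·2.8²/13 = 0.00134177
  stratum D: (2650/4100)²·(1 − 145/2650)·2.0²/145 = 0.0108938
V̂(ȳ_st) = 0.015085
SE(ȳ_st) = √0.015085 = 0.122821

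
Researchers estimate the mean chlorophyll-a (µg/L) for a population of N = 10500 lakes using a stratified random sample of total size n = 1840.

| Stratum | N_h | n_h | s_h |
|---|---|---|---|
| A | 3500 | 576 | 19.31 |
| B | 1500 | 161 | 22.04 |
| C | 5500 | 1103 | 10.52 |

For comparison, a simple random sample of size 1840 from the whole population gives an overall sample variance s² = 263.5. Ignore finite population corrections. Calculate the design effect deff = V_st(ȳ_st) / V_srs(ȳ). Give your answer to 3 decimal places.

deff ≈ 1.124

V̂(ȳ_st) = Σ W_h² s_h²/n_h, with W_h = N_h/N and N = 10500:
  stratum A: (3500/10500)²·19.31²/576 = 0.0719283
  stratum B: (1500/10500)²·22.04²/161 = 0.0615745
  stratum C: (5500/10500)²·10.52²/1103 = 0.0275298
V_st = 0.161033
V_srs = s²/n = 263.5/1840 = 0.143207
deff = V_st / V_srs = 0.161033/0.143207 = 1.1245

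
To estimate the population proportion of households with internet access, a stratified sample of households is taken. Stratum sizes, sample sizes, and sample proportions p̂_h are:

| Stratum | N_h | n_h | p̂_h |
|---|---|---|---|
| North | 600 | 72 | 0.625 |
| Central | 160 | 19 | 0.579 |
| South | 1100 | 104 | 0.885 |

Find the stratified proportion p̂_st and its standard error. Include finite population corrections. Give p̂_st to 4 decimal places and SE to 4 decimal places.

N = 1860; stratum weights W_h = N_h/N.
p̂_st = Σ W_h p̂_h = (600·0.625 + 160·0.579 + 1100·0.885)/1860 = 0.77481
V̂(p̂_st) = Σ W_h² (1 − n_h/N_h) p̂_h(1−p̂_h)/(n_h−1):
  stratum North: (600/1860)²·(1 − 72/600)·0.625·0.375/71 = 0.000302282
  stratum Central: (160/1860)²·(1 − 19/160)·0.579·0.421/18 = 8.83083e-05
  stratum South: (1100/1860)²·(1 − 104/1100)·0.885·0.115/103 = 0.000312918
V̂(p̂_st) = 0.000703508; SE = √V̂ = 0.0265237

p̂_st ≈ 0.7748, SE ≈ 0.0265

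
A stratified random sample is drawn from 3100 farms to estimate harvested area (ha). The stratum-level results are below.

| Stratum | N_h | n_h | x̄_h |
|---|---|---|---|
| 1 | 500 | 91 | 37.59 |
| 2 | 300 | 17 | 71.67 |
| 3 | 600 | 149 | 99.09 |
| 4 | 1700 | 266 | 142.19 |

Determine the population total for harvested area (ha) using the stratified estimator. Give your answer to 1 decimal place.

τ̂_st = Σ N_h x̄_h = 500·37.59 + 300·71.67 + 600·99.09 + 1700·142.19 = 341473.0

τ̂_st ≈ 341473.0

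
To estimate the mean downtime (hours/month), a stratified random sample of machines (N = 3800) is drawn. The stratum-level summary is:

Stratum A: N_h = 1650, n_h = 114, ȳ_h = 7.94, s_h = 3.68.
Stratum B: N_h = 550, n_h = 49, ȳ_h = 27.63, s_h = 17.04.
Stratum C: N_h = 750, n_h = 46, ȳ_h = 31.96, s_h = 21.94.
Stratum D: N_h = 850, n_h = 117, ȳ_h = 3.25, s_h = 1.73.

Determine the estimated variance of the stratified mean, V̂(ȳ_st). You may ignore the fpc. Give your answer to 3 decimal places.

V̂(ȳ_st) ≈ 0.555

V̂(ȳ_st) = Σ W_h² s_h²/n_h, with W_h = N_h/N and N = 3800:
  stratum A: (1650/3800)²·3.68²/114 = 0.0223971
  stratum B: (550/3800)²·17.04²/49 = 0.124137
  stratum C: (750/3800)²·21.94²/46 = 0.407634
  stratum D: (850/3800)²·1.73²/117 = 0.0012799
V̂(ȳ_st) = 0.555448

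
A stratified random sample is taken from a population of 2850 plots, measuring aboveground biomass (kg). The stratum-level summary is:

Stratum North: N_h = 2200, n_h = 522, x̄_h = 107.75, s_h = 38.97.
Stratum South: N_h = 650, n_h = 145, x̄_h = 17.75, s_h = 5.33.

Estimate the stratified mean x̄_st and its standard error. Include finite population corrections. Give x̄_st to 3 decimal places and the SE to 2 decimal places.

x̄_st ≈ 87.224, SE ≈ 1.15

x̄_st = Σ W_h x̄_h = (2200·107.75 + 650·17.75)/2850 = 87.22368
V̂(x̄_st) = Σ W_h² (1 − n_h/N_h) s_h²/n_h, with W_h = N_h/N and N = 2850:
  stratum North: (2200/2850)²·(1 − 522/2200)·38.97²/522 = 1.32226
  stratum South: (650/2850)²·(1 − 145/650)·5.33²/145 = 0.00791774
V̂(x̄_st) = 1.33017
SE(x̄_st) = √1.33017 = 1.15333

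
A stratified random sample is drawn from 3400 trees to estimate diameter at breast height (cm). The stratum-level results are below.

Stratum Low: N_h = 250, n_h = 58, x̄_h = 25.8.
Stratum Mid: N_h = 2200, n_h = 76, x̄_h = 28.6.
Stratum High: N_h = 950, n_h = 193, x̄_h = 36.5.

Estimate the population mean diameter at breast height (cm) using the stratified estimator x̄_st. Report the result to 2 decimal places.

N = Σ N_h = 3400. Stratum weights W_h = N_h/N.
x̄_st = (250·25.8 + 2200·28.6 + 950·36.5) / 3400 = 30.6015

x̄_st ≈ 30.60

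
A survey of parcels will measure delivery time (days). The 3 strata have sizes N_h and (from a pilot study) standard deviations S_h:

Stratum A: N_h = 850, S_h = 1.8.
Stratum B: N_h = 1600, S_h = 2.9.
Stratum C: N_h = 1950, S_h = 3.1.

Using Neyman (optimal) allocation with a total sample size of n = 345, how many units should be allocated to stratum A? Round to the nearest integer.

Neyman allocation: n_h = n · N_h S_h / Σ N_i S_i, with n = 345.
  stratum A: N_h·S_h = 850·1.8 = 1530.00
  stratum B: N_h·S_h = 1600·2.9 = 4640.00
  stratum C: N_h·S_h = 1950·3.1 = 6045.00
Σ N_h S_h = 12215.00
n for stratum A = 345·1530.00/12215.00 = 43.213 → 43

43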